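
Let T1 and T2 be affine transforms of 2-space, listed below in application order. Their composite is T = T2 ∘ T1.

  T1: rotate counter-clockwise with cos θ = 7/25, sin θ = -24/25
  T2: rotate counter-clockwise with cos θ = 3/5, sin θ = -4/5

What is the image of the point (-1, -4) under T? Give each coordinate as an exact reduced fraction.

T(p) = (-13/5, 16/5)

T1 rotate counter-clockwise with cos θ = 7/25, sin θ = -24/25: (-1, -4) → (-103/25, -4/25)
T2 rotate counter-clockwise with cos θ = 3/5, sin θ = -4/5: (-103/25, -4/25) → (-13/5, 16/5)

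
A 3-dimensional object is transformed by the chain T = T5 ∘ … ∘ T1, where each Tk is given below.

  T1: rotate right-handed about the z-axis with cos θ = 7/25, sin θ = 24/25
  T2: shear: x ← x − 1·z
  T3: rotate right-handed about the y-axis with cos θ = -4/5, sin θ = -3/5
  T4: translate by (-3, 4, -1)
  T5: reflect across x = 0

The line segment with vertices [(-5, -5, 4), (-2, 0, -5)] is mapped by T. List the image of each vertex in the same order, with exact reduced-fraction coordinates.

image vertices: (123/25, -11/5, -114/25), (444/125, 52/25, 708/125)

T1 rotate right-handed about the z-axis with cos θ = 7/25, sin θ = 24/25: (-5, -5, 4) → (17/5, -31/5, 4); (-2, 0, -5) → (-14/25, -48/25, -5)
T2 shear: x ← x − 1·z: (17/5, -31/5, 4) → (-3/5, -31/5, 4); (-14/25, -48/25, -5) → (111/25, -48/25, -5)
T3 rotate right-handed about the y-axis with cos θ = -4/5, sin θ = -3/5: (-3/5, -31/5, 4) → (-48/25, -31/5, -89/25); (111/25, -48/25, -5) → (-69/125, -48/25, 833/125)
T4 translate by (-3, 4, -1): (-48/25, -31/5, -89/25) → (-123/25, -11/5, -114/25); (-69/125, -48/25, 833/125) → (-444/125, 52/25, 708/125)
T5 reflect across x = 0: (-123/25, -11/5, -114/25) → (123/25, -11/5, -114/25); (-444/125, 52/25, 708/125) → (444/125, 52/25, 708/125)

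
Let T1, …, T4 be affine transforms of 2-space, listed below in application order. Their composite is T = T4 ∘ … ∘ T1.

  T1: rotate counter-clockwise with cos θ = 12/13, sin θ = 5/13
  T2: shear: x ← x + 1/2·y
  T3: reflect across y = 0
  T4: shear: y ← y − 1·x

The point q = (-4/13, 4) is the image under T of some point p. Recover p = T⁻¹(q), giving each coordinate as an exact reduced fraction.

p = (0, -4)

T1 = [12/13 -5/13 0; 5/13 12/13 0; 0 0 1]
T2·T1 = [29/26 1/13 0; 5/13 12/13 0; 0 0 1]
T3·…·T1 = [29/26 1/13 0; -5/13 -12/13 0; 0 0 1]
T4·…·T1 = [29/26 1/13 0; -3/2 -1 0; 0 0 1]
det M = -1; M⁻¹ = [1 1/13 0; -3/2 -29/26 0; 0 0 1]
M⁻¹ · (-4/13, 4)ᵀ = (0, -4)ᵀ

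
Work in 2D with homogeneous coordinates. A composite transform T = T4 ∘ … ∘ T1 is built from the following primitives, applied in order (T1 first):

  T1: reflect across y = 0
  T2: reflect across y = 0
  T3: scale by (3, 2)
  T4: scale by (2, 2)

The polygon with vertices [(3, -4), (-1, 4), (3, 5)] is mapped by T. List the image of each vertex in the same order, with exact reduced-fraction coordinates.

image vertices: (18, -16), (-6, 16), (18, 20)

T1 reflect across y = 0: (3, -4) → (3, 4); (-1, 4) → (-1, -4); (3, 5) → (3, -5)
T2 reflect across y = 0: (3, 4) → (3, -4); (-1, -4) → (-1, 4); (3, -5) → (3, 5)
T3 scale by (3, 2): (3, -4) → (9, -8); (-1, 4) → (-3, 8); (3, 5) → (9, 10)
T4 scale by (2, 2): (9, -8) → (18, -16); (-3, 8) → (-6, 16); (9, 10) → (18, 20)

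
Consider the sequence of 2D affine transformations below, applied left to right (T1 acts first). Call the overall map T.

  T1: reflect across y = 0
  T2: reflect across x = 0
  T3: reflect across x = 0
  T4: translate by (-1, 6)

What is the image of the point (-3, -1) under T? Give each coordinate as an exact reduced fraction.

T(p) = (-4, 7)

T1 reflect across y = 0: (-3, -1) → (-3, 1)
T2 reflect across x = 0: (-3, 1) → (3, 1)
T3 reflect across x = 0: (3, 1) → (-3, 1)
T4 translate by (-1, 6): (-3, 1) → (-4, 7)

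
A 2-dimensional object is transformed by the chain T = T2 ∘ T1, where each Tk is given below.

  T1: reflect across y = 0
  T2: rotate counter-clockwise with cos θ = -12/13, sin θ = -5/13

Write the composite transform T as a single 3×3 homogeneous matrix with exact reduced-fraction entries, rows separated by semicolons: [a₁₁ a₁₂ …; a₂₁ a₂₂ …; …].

T = [-12/13 -5/13 0; -5/13 12/13 0; 0 0 1]

T1 = [1 0 0; 0 -1 0; 0 0 1]
T2·T1 = [-12/13 -5/13 0; -5/13 12/13 0; 0 0 1]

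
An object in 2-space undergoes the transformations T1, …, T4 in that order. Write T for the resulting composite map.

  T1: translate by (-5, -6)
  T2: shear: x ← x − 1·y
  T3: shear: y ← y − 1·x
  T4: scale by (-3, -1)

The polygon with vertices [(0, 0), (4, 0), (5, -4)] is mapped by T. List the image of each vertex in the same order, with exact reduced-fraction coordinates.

T1 translate by (-5, -6): (0, 0) → (-5, -6); (4, 0) → (-1, -6); (5, -4) → (0, -10)
T2 shear: x ← x − 1·y: (-5, -6) → (1, -6); (-1, -6) → (5, -6); (0, -10) → (10, -10)
T3 shear: y ← y − 1·x: (1, -6) → (1, -7); (5, -6) → (5, -11); (10, -10) → (10, -20)
T4 scale by (-3, -1): (1, -7) → (-3, 7); (5, -11) → (-15, 11); (10, -20) → (-30, 20)

image vertices: (-3, 7), (-15, 11), (-30, 20)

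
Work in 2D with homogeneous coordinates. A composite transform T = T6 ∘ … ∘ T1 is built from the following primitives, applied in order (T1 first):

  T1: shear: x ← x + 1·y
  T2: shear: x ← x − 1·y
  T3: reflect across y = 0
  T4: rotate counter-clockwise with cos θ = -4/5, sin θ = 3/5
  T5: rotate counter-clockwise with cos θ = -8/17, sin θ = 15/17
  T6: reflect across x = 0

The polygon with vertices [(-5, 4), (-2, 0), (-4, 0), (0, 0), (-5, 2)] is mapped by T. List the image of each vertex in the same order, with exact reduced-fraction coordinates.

image vertices: (271/85, 472/85), (-26/85, 168/85), (-52/85, 336/85), (0, 0), (103/85, 446/85)

T1 shear: x ← x + 1·y: (-5, 4) → (-1, 4); (-2, 0) → (-2, 0); (-4, 0) → (-4, 0); (0, 0) → (0, 0); (-5, 2) → (-3, 2)
T2 shear: x ← x − 1·y: (-1, 4) → (-5, 4); (-2, 0) → (-2, 0); (-4, 0) → (-4, 0); (0, 0) → (0, 0); (-3, 2) → (-5, 2)
T3 reflect across y = 0: (-5, 4) → (-5, -4); (-2, 0) → (-2, 0); (-4, 0) → (-4, 0); (0, 0) → (0, 0); (-5, 2) → (-5, -2)
T4 rotate counter-clockwise with cos θ = -4/5, sin θ = 3/5: (-5, -4) → (32/5, 1/5); (-2, 0) → (8/5, -6/5); (-4, 0) → (16/5, -12/5); (0, 0) → (0, 0); (-5, -2) → (26/5, -7/5)
T5 rotate counter-clockwise with cos θ = -8/17, sin θ = 15/17: (32/5, 1/5) → (-271/85, 472/85); (8/5, -6/5) → (26/85, 168/85); (16/5, -12/5) → (52/85, 336/85); (0, 0) → (0, 0); (26/5, -7/5) → (-103/85, 446/85)
T6 reflect across x = 0: (-271/85, 472/85) → (271/85, 472/85); (26/85, 168/85) → (-26/85, 168/85); (52/85, 336/85) → (-52/85, 336/85); (0, 0) → (0, 0); (-103/85, 446/85) → (103/85, 446/85)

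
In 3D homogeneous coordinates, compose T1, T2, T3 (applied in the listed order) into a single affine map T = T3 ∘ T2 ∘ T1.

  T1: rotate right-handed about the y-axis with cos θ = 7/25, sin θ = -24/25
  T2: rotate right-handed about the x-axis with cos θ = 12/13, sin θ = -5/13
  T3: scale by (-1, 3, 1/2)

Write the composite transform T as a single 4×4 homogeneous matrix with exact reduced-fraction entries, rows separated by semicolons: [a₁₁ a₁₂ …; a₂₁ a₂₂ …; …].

T1 = [7/25 0 -24/25 0; 0 1 0 0; 24/25 0 7/25 0; 0 0 0 1]
T2·T1 = [7/25 0 -24/25 0; 24/65 12/13 7/65 0; 288/325 -5/13 84/325 0; 0 0 0 1]
T3·…·T1 = [-7/25 0 24/25 0; 72/65 36/13 21/65 0; 144/325 -5/26 42/325 0; 0 0 0 1]

T = [-7/25 0 24/25 0; 72/65 36/13 21/65 0; 144/325 -5/26 42/325 0; 0 0 0 1]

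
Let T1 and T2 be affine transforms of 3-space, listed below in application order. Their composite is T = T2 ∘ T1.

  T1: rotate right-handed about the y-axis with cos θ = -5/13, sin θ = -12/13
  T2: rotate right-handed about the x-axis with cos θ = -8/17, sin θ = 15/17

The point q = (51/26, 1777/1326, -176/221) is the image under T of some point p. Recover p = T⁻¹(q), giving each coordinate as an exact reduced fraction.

p = (-3/2, -4/3, -3/2)

T1 = [-5/13 0 -12/13 0; 0 1 0 0; 12/13 0 -5/13 0; 0 0 0 1]
T2·T1 = [-5/13 0 -12/13 0; -180/221 -8/17 75/221 0; -96/221 15/17 40/221 0; 0 0 0 1]
det M = 1; M⁻¹ = [-5/13 -180/221 -96/221 0; 0 -8/17 15/17 0; -12/13 75/221 40/221 0; 0 0 0 1]
M⁻¹ · (51/26, 1777/1326, -176/221)ᵀ = (-3/2, -4/3, -3/2)ᵀ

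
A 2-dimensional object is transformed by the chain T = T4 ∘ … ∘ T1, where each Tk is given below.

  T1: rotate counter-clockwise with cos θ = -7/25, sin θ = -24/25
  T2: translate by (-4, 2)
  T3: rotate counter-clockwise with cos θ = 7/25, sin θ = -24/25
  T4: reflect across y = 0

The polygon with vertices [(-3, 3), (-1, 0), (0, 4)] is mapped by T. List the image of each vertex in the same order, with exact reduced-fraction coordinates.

T1 rotate counter-clockwise with cos θ = -7/25, sin θ = -24/25: (-3, 3) → (93/25, 51/25); (-1, 0) → (7/25, 24/25); (0, 4) → (96/25, -28/25)
T2 translate by (-4, 2): (93/25, 51/25) → (-7/25, 101/25); (7/25, 24/25) → (-93/25, 74/25); (96/25, -28/25) → (-4/25, 22/25)
T3 rotate counter-clockwise with cos θ = 7/25, sin θ = -24/25: (-7/25, 101/25) → (19/5, 7/5); (-93/25, 74/25) → (9/5, 22/5); (-4/25, 22/25) → (4/5, 2/5)
T4 reflect across y = 0: (19/5, 7/5) → (19/5, -7/5); (9/5, 22/5) → (9/5, -22/5); (4/5, 2/5) → (4/5, -2/5)

image vertices: (19/5, -7/5), (9/5, -22/5), (4/5, -2/5)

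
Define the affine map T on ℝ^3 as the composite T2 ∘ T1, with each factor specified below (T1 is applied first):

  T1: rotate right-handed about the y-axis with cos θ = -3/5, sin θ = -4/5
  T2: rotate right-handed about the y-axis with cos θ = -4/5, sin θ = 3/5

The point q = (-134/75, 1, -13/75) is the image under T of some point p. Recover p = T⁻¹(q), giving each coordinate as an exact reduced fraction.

T1 = [-3/5 0 -4/5 0; 0 1 0 0; 4/5 0 -3/5 0; 0 0 0 1]
T2·T1 = [24/25 0 7/25 0; 0 1 0 0; -7/25 0 24/25 0; 0 0 0 1]
det M = 1; M⁻¹ = [24/25 0 -7/25 0; 0 1 0 0; 7/25 0 24/25 0; 0 0 0 1]
M⁻¹ · (-134/75, 1, -13/75)ᵀ = (-5/3, 1, -2/3)ᵀ

p = (-5/3, 1, -2/3)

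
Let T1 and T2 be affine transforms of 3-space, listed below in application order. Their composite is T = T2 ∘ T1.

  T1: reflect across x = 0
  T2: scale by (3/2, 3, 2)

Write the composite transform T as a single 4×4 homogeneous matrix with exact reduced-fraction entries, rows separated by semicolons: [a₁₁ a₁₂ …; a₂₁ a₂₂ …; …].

T = [-3/2 0 0 0; 0 3 0 0; 0 0 2 0; 0 0 0 1]

T1 = [-1 0 0 0; 0 1 0 0; 0 0 1 0; 0 0 0 1]
T2·T1 = [-3/2 0 0 0; 0 3 0 0; 0 0 2 0; 0 0 0 1]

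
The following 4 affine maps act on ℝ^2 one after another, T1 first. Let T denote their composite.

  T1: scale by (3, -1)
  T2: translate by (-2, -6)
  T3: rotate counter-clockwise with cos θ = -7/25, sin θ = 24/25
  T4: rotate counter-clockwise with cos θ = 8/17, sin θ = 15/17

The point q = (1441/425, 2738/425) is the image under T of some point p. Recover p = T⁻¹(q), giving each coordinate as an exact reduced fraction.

T1 = [3 0 0; 0 -1 0; 0 0 1]
T2·T1 = [3 0 -2; 0 -1 -6; 0 0 1]
T3·…·T1 = [-21/25 24/25 158/25; 72/25 7/25 -6/25; 0 0 1]
T4·…·T1 = [-1248/425 87/425 1354/425; 261/425 416/425 2322/425; 0 0 1]
det M = -3; M⁻¹ = [-416/1275 29/425 2/3; 87/425 416/425 -6; 0 0 1]
M⁻¹ · (1441/425, 2738/425)ᵀ = (0, 1)ᵀ

p = (0, 1)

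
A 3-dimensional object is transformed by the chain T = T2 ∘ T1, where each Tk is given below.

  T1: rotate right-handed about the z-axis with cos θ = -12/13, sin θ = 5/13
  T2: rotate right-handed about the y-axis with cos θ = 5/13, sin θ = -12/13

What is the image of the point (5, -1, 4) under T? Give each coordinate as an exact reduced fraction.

T(p) = (-899/169, 37/13, -400/169)

T1 rotate right-handed about the z-axis with cos θ = -12/13, sin θ = 5/13: (5, -1, 4) → (-55/13, 37/13, 4)
T2 rotate right-handed about the y-axis with cos θ = 5/13, sin θ = -12/13: (-55/13, 37/13, 4) → (-899/169, 37/13, -400/169)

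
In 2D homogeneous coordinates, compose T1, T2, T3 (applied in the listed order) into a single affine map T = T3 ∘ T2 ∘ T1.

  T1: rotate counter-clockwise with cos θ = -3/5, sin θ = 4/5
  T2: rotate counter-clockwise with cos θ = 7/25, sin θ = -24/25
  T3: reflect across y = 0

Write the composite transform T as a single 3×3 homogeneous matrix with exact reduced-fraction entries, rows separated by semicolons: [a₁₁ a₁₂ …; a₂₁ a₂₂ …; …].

T1 = [-3/5 -4/5 0; 4/5 -3/5 0; 0 0 1]
T2·T1 = [3/5 -4/5 0; 4/5 3/5 0; 0 0 1]
T3·…·T1 = [3/5 -4/5 0; -4/5 -3/5 0; 0 0 1]

T = [3/5 -4/5 0; -4/5 -3/5 0; 0 0 1]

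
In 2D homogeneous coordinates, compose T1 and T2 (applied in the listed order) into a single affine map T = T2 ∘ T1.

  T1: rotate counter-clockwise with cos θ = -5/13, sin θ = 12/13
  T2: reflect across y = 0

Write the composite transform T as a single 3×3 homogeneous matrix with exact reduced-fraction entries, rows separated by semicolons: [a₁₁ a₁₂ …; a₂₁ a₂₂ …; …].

T = [-5/13 -12/13 0; -12/13 5/13 0; 0 0 1]

T1 = [-5/13 -12/13 0; 12/13 -5/13 0; 0 0 1]
T2·T1 = [-5/13 -12/13 0; -12/13 5/13 0; 0 0 1]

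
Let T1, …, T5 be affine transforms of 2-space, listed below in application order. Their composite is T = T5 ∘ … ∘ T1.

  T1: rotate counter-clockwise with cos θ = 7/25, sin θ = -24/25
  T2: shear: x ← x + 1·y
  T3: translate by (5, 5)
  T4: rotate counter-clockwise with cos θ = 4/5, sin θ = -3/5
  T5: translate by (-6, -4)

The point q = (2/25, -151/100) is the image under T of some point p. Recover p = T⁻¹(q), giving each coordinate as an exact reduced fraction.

p = (-5/4, -2)

T1 = [7/25 24/25 0; -24/25 7/25 0; 0 0 1]
T2·T1 = [-17/25 31/25 0; -24/25 7/25 0; 0 0 1]
T3·…·T1 = [-17/25 31/25 5; -24/25 7/25 5; 0 0 1]
T4·…·T1 = [-28/25 29/25 7; -9/25 -13/25 1; 0 0 1]
T5·…·T1 = [-28/25 29/25 1; -9/25 -13/25 -3; 0 0 1]
det M = 1; M⁻¹ = [-13/25 -29/25 -74/25; 9/25 -28/25 -93/25; 0 0 1]
M⁻¹ · (2/25, -151/100)ᵀ = (-5/4, -2)ᵀ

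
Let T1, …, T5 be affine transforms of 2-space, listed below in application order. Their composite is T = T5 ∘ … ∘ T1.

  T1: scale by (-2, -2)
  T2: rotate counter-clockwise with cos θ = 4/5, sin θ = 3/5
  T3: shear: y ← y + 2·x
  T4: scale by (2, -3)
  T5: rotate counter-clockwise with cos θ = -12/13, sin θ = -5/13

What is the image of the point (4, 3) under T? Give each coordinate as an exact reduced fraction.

T1 scale by (-2, -2): (4, 3) → (-8, -6)
T2 rotate counter-clockwise with cos θ = 4/5, sin θ = 3/5: (-8, -6) → (-14/5, -48/5)
T3 shear: y ← y + 2·x: (-14/5, -48/5) → (-14/5, -76/5)
T4 scale by (2, -3): (-14/5, -76/5) → (-28/5, 228/5)
T5 rotate counter-clockwise with cos θ = -12/13, sin θ = -5/13: (-28/5, 228/5) → (1476/65, -2596/65)

T(p) = (1476/65, -2596/65)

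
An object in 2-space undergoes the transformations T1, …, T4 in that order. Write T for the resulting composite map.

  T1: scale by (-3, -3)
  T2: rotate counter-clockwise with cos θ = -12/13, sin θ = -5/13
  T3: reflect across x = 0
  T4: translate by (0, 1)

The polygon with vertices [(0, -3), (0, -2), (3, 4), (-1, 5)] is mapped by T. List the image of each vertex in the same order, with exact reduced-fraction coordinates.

T1 scale by (-3, -3): (0, -3) → (0, 9); (0, -2) → (0, 6); (3, 4) → (-9, -12); (-1, 5) → (3, -15)
T2 rotate counter-clockwise with cos θ = -12/13, sin θ = -5/13: (0, 9) → (45/13, -108/13); (0, 6) → (30/13, -72/13); (-9, -12) → (48/13, 189/13); (3, -15) → (-111/13, 165/13)
T3 reflect across x = 0: (45/13, -108/13) → (-45/13, -108/13); (30/13, -72/13) → (-30/13, -72/13); (48/13, 189/13) → (-48/13, 189/13); (-111/13, 165/13) → (111/13, 165/13)
T4 translate by (0, 1): (-45/13, -108/13) → (-45/13, -95/13); (-30/13, -72/13) → (-30/13, -59/13); (-48/13, 189/13) → (-48/13, 202/13); (111/13, 165/13) → (111/13, 178/13)

image vertices: (-45/13, -95/13), (-30/13, -59/13), (-48/13, 202/13), (111/13, 178/13)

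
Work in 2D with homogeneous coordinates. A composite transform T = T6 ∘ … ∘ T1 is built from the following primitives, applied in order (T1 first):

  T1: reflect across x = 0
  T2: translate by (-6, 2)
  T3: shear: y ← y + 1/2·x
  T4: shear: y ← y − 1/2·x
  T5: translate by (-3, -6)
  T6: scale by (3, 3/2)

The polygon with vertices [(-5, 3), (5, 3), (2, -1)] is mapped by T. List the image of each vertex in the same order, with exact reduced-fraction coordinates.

image vertices: (-12, -3/2), (-42, -3/2), (-33, -15/2)

T1 reflect across x = 0: (-5, 3) → (5, 3); (5, 3) → (-5, 3); (2, -1) → (-2, -1)
T2 translate by (-6, 2): (5, 3) → (-1, 5); (-5, 3) → (-11, 5); (-2, -1) → (-8, 1)
T3 shear: y ← y + 1/2·x: (-1, 5) → (-1, 9/2); (-11, 5) → (-11, -1/2); (-8, 1) → (-8, -3)
T4 shear: y ← y − 1/2·x: (-1, 9/2) → (-1, 5); (-11, -1/2) → (-11, 5); (-8, -3) → (-8, 1)
T5 translate by (-3, -6): (-1, 5) → (-4, -1); (-11, 5) → (-14, -1); (-8, 1) → (-11, -5)
T6 scale by (3, 3/2): (-4, -1) → (-12, -3/2); (-14, -1) → (-42, -3/2); (-11, -5) → (-33, -15/2)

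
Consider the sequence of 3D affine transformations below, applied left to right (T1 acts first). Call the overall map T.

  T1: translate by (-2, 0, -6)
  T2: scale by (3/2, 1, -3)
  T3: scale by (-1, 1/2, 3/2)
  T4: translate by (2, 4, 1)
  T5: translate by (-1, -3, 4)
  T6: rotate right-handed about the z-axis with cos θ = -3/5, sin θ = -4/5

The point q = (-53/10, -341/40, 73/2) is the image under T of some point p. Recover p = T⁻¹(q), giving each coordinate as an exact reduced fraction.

p = (-4, -1/4, -1)

T1 = [1 0 0 -2; 0 1 0 0; 0 0 1 -6; 0 0 0 1]
T2·T1 = [3/2 0 0 -3; 0 1 0 0; 0 0 -3 18; 0 0 0 1]
T3·…·T1 = [-3/2 0 0 3; 0 1/2 0 0; 0 0 -9/2 27; 0 0 0 1]
T4·…·T1 = [-3/2 0 0 5; 0 1/2 0 4; 0 0 -9/2 28; 0 0 0 1]
T5·…·T1 = [-3/2 0 0 4; 0 1/2 0 1; 0 0 -9/2 32; 0 0 0 1]
T6·…·T1 = [9/10 2/5 0 -8/5; 6/5 -3/10 0 -19/5; 0 0 -9/2 32; 0 0 0 1]
det M = 27/8; M⁻¹ = [2/5 8/15 0 8/3; 8/5 -6/5 0 -2; 0 0 -2/9 64/9; 0 0 0 1]
M⁻¹ · (-53/10, -341/40, 73/2)ᵀ = (-4, -1/4, -1)ᵀ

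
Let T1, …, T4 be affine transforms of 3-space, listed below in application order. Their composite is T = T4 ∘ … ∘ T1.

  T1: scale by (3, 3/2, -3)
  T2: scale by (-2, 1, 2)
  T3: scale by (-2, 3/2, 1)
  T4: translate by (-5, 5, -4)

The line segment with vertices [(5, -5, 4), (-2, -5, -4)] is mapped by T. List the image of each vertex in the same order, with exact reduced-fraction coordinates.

T1 scale by (3, 3/2, -3): (5, -5, 4) → (15, -15/2, -12); (-2, -5, -4) → (-6, -15/2, 12)
T2 scale by (-2, 1, 2): (15, -15/2, -12) → (-30, -15/2, -24); (-6, -15/2, 12) → (12, -15/2, 24)
T3 scale by (-2, 3/2, 1): (-30, -15/2, -24) → (60, -45/4, -24); (12, -15/2, 24) → (-24, -45/4, 24)
T4 translate by (-5, 5, -4): (60, -45/4, -24) → (55, -25/4, -28); (-24, -45/4, 24) → (-29, -25/4, 20)

image vertices: (55, -25/4, -28), (-29, -25/4, 20)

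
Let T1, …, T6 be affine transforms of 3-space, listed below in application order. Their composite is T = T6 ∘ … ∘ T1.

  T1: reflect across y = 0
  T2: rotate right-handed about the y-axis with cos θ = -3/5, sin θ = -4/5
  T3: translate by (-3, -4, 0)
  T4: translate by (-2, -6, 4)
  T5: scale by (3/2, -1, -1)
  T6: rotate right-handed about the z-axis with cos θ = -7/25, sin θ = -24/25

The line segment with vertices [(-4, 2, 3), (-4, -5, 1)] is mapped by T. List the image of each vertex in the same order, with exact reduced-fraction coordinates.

T1 reflect across y = 0: (-4, 2, 3) → (-4, -2, 3); (-4, -5, 1) → (-4, 5, 1)
T2 rotate right-handed about the y-axis with cos θ = -3/5, sin θ = -4/5: (-4, -2, 3) → (0, -2, -5); (-4, 5, 1) → (8/5, 5, -19/5)
T3 translate by (-3, -4, 0): (0, -2, -5) → (-3, -6, -5); (8/5, 5, -19/5) → (-7/5, 1, -19/5)
T4 translate by (-2, -6, 4): (-3, -6, -5) → (-5, -12, -1); (-7/5, 1, -19/5) → (-17/5, -5, 1/5)
T5 scale by (3/2, -1, -1): (-5, -12, -1) → (-15/2, 12, 1); (-17/5, -5, 1/5) → (-51/10, 5, -1/5)
T6 rotate right-handed about the z-axis with cos θ = -7/25, sin θ = -24/25: (-15/2, 12, 1) → (681/50, 96/25, 1); (-51/10, 5, -1/5) → (1557/250, 437/125, -1/5)

image vertices: (681/50, 96/25, 1), (1557/250, 437/125, -1/5)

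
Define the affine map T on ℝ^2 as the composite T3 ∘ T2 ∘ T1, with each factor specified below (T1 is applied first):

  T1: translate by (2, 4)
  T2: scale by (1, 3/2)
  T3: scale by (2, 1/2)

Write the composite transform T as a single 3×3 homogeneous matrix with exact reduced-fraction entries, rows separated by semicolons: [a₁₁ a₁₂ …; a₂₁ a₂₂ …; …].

T = [2 0 4; 0 3/4 3; 0 0 1]

T1 = [1 0 2; 0 1 4; 0 0 1]
T2·T1 = [1 0 2; 0 3/2 6; 0 0 1]
T3·…·T1 = [2 0 4; 0 3/4 3; 0 0 1]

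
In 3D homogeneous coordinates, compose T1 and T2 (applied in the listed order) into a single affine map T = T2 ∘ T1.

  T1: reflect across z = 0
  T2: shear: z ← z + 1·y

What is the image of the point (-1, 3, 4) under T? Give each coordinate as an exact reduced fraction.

T(p) = (-1, 3, -1)

T1 reflect across z = 0: (-1, 3, 4) → (-1, 3, -4)
T2 shear: z ← z + 1·y: (-1, 3, -4) → (-1, 3, -1)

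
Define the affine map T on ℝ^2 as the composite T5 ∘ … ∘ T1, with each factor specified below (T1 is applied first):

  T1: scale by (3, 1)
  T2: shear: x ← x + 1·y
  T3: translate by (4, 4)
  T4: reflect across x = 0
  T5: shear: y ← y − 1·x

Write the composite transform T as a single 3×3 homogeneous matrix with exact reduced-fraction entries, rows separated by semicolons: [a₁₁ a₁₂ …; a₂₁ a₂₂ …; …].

T1 = [3 0 0; 0 1 0; 0 0 1]
T2·T1 = [3 1 0; 0 1 0; 0 0 1]
T3·…·T1 = [3 1 4; 0 1 4; 0 0 1]
T4·…·T1 = [-3 -1 -4; 0 1 4; 0 0 1]
T5·…·T1 = [-3 -1 -4; 3 2 8; 0 0 1]

T = [-3 -1 -4; 3 2 8; 0 0 1]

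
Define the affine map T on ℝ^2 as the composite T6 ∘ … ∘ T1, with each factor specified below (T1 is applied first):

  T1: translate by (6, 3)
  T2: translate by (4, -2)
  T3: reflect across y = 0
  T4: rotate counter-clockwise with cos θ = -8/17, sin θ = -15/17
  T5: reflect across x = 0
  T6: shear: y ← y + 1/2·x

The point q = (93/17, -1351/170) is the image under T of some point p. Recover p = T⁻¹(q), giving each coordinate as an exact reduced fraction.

p = (2, -6/5)

T1 = [1 0 6; 0 1 3; 0 0 1]
T2·T1 = [1 0 10; 0 1 1; 0 0 1]
T3·…·T1 = [1 0 10; 0 -1 -1; 0 0 1]
T4·…·T1 = [-8/17 -15/17 -95/17; -15/17 8/17 -142/17; 0 0 1]
T5·…·T1 = [8/17 15/17 95/17; -15/17 8/17 -142/17; 0 0 1]
T6·…·T1 = [8/17 15/17 95/17; -11/17 31/34 -189/34; 0 0 1]
det M = 1; M⁻¹ = [31/34 -15/17 -10; 11/17 8/17 -1; 0 0 1]
M⁻¹ · (93/17, -1351/170)ᵀ = (2, -6/5)ᵀ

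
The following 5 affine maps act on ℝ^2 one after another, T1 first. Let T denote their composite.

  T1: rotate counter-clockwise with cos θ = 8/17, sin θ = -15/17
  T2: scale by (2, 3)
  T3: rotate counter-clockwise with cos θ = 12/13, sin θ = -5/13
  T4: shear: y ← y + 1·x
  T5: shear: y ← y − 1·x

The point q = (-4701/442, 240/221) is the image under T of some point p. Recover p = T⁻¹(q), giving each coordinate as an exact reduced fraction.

T1 = [8/17 15/17 0; -15/17 8/17 0; 0 0 1]
T2·T1 = [16/17 30/17 0; -45/17 24/17 0; 0 0 1]
T3·…·T1 = [-33/221 480/221 0; -620/221 138/221 0; 0 0 1]
T4·…·T1 = [-33/221 480/221 0; -653/221 618/221 0; 0 0 1]
T5·…·T1 = [-33/221 480/221 0; -620/221 138/221 0; 0 0 1]
det M = 6; M⁻¹ = [23/221 -80/221 0; 310/663 -11/442 0; 0 0 1]
M⁻¹ · (-4701/442, 240/221)ᵀ = (-3/2, -5)ᵀ

p = (-3/2, -5)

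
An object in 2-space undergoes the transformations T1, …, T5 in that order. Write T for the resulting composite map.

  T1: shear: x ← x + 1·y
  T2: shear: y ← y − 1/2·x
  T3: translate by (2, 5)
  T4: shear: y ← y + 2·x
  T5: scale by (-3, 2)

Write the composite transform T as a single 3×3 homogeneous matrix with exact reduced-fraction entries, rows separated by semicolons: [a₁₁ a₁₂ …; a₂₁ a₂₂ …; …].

T1 = [1 1 0; 0 1 0; 0 0 1]
T2·T1 = [1 1 0; -1/2 1/2 0; 0 0 1]
T3·…·T1 = [1 1 2; -1/2 1/2 5; 0 0 1]
T4·…·T1 = [1 1 2; 3/2 5/2 9; 0 0 1]
T5·…·T1 = [-3 -3 -6; 3 5 18; 0 0 1]

T = [-3 -3 -6; 3 5 18; 0 0 1]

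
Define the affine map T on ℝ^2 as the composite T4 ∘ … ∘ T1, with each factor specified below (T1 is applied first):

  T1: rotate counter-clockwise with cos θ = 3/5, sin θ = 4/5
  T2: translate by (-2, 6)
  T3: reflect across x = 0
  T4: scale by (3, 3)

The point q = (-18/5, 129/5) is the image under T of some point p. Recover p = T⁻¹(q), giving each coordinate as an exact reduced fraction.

p = (4, -1)

T1 = [3/5 -4/5 0; 4/5 3/5 0; 0 0 1]
T2·T1 = [3/5 -4/5 -2; 4/5 3/5 6; 0 0 1]
T3·…·T1 = [-3/5 4/5 2; 4/5 3/5 6; 0 0 1]
T4·…·T1 = [-9/5 12/5 6; 12/5 9/5 18; 0 0 1]
det M = -9; M⁻¹ = [-1/5 4/15 -18/5; 4/15 1/5 -26/5; 0 0 1]
M⁻¹ · (-18/5, 129/5)ᵀ = (4, -1)ᵀ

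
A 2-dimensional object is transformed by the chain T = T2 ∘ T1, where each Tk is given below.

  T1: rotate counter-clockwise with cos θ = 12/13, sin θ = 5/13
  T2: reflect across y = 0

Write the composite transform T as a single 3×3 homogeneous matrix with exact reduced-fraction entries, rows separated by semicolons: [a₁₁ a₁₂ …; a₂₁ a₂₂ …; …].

T1 = [12/13 -5/13 0; 5/13 12/13 0; 0 0 1]
T2·T1 = [12/13 -5/13 0; -5/13 -12/13 0; 0 0 1]

T = [12/13 -5/13 0; -5/13 -12/13 0; 0 0 1]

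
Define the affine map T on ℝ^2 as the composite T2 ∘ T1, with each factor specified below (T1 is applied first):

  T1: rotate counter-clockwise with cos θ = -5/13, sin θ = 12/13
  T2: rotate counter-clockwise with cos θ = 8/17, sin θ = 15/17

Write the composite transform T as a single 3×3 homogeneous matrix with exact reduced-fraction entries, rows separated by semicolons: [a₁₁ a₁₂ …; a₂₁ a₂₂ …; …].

T1 = [-5/13 -12/13 0; 12/13 -5/13 0; 0 0 1]
T2·T1 = [-220/221 -21/221 0; 21/221 -220/221 0; 0 0 1]

T = [-220/221 -21/221 0; 21/221 -220/221 0; 0 0 1]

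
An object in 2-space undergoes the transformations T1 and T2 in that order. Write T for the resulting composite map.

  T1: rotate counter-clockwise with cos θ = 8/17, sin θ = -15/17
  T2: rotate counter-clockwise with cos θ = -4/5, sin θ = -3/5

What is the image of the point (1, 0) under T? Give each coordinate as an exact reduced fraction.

T1 rotate counter-clockwise with cos θ = 8/17, sin θ = -15/17: (1, 0) → (8/17, -15/17)
T2 rotate counter-clockwise with cos θ = -4/5, sin θ = -3/5: (8/17, -15/17) → (-77/85, 36/85)

T(p) = (-77/85, 36/85)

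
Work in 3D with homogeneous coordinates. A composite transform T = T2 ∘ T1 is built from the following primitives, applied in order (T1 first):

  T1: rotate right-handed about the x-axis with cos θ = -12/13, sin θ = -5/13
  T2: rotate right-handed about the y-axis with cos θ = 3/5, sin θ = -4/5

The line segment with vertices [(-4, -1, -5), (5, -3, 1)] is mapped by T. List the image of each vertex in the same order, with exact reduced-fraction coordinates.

T1 rotate right-handed about the x-axis with cos θ = -12/13, sin θ = -5/13: (-4, -1, -5) → (-4, -1, 5); (5, -3, 1) → (5, 41/13, 3/13)
T2 rotate right-handed about the y-axis with cos θ = 3/5, sin θ = -4/5: (-4, -1, 5) → (-32/5, -1, -1/5); (5, 41/13, 3/13) → (183/65, 41/13, 269/65)

image vertices: (-32/5, -1, -1/5), (183/65, 41/13, 269/65)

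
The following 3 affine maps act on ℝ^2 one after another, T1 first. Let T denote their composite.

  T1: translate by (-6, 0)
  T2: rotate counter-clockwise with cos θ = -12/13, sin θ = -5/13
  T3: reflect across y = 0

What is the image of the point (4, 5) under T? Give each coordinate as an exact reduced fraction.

T(p) = (49/13, 50/13)

T1 translate by (-6, 0): (4, 5) → (-2, 5)
T2 rotate counter-clockwise with cos θ = -12/13, sin θ = -5/13: (-2, 5) → (49/13, -50/13)
T3 reflect across y = 0: (49/13, -50/13) → (49/13, 50/13)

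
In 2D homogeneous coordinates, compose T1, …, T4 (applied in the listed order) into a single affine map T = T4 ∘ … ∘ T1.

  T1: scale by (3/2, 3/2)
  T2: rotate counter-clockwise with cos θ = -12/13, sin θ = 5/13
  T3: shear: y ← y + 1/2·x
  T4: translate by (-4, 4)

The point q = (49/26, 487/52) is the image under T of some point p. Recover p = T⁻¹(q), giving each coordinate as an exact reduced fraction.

p = (-3, -3)

T1 = [3/2 0 0; 0 3/2 0; 0 0 1]
T2·T1 = [-18/13 -15/26 0; 15/26 -18/13 0; 0 0 1]
T3·…·T1 = [-18/13 -15/26 0; -3/26 -87/52 0; 0 0 1]
T4·…·T1 = [-18/13 -15/26 -4; -3/26 -87/52 4; 0 0 1]
det M = 9/4; M⁻¹ = [-29/39 10/39 -4; 2/39 -8/13 8/3; 0 0 1]
M⁻¹ · (49/26, 487/52)ᵀ = (-3, -3)ᵀ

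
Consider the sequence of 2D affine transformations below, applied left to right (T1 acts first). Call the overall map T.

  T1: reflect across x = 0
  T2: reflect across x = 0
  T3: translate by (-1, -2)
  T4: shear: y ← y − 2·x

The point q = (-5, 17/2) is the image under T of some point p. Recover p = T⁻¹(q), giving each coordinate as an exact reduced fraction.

T1 = [-1 0 0; 0 1 0; 0 0 1]
T2·T1 = [1 0 0; 0 1 0; 0 0 1]
T3·…·T1 = [1 0 -1; 0 1 -2; 0 0 1]
T4·…·T1 = [1 0 -1; -2 1 0; 0 0 1]
det M = 1; M⁻¹ = [1 0 1; 2 1 2; 0 0 1]
M⁻¹ · (-5, 17/2)ᵀ = (-4, 1/2)ᵀ

p = (-4, 1/2)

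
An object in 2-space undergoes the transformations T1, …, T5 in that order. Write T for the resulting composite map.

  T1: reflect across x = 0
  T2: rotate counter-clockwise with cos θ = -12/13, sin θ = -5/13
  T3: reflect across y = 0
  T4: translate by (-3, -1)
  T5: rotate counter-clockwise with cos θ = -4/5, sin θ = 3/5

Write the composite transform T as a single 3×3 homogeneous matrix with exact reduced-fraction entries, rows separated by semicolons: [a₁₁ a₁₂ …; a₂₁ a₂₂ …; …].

T = [-33/65 -56/65 3; 56/65 -33/65 -1; 0 0 1]

T1 = [-1 0 0; 0 1 0; 0 0 1]
T2·T1 = [12/13 5/13 0; 5/13 -12/13 0; 0 0 1]
T3·…·T1 = [12/13 5/13 0; -5/13 12/13 0; 0 0 1]
T4·…·T1 = [12/13 5/13 -3; -5/13 12/13 -1; 0 0 1]
T5·…·T1 = [-33/65 -56/65 3; 56/65 -33/65 -1; 0 0 1]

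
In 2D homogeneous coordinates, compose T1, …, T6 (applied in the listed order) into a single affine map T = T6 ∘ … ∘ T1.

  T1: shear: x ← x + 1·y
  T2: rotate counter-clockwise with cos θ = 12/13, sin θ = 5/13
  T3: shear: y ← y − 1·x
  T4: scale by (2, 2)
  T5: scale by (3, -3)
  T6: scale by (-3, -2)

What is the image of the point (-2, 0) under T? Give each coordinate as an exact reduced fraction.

T(p) = (432/13, 168/13)

T1 shear: x ← x + 1·y: (-2, 0) → (-2, 0)
T2 rotate counter-clockwise with cos θ = 12/13, sin θ = 5/13: (-2, 0) → (-24/13, -10/13)
T3 shear: y ← y − 1·x: (-24/13, -10/13) → (-24/13, 14/13)
T4 scale by (2, 2): (-24/13, 14/13) → (-48/13, 28/13)
T5 scale by (3, -3): (-48/13, 28/13) → (-144/13, -84/13)
T6 scale by (-3, -2): (-144/13, -84/13) → (432/13, 168/13)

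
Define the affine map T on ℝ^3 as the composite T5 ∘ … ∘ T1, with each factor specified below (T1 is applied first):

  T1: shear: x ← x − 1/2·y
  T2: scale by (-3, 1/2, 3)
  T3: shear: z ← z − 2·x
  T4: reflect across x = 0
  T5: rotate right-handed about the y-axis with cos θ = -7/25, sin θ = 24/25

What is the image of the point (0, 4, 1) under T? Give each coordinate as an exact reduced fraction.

T(p) = (-174/25, 2, 207/25)

T1 shear: x ← x − 1/2·y: (0, 4, 1) → (-2, 4, 1)
T2 scale by (-3, 1/2, 3): (-2, 4, 1) → (6, 2, 3)
T3 shear: z ← z − 2·x: (6, 2, 3) → (6, 2, -9)
T4 reflect across x = 0: (6, 2, -9) → (-6, 2, -9)
T5 rotate right-handed about the y-axis with cos θ = -7/25, sin θ = 24/25: (-6, 2, -9) → (-174/25, 2, 207/25)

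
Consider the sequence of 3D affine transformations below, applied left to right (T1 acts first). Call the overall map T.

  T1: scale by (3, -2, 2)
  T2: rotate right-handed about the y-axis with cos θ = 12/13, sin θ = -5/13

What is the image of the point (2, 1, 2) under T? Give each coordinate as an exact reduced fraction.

T(p) = (4, -2, 6)

T1 scale by (3, -2, 2): (2, 1, 2) → (6, -2, 4)
T2 rotate right-handed about the y-axis with cos θ = 12/13, sin θ = -5/13: (6, -2, 4) → (4, -2, 6)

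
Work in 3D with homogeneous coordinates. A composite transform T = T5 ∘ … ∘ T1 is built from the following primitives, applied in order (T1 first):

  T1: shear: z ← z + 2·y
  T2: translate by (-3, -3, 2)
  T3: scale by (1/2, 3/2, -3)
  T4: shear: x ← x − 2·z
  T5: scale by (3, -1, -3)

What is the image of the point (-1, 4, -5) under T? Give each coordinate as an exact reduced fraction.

T1 shear: z ← z + 2·y: (-1, 4, -5) → (-1, 4, 3)
T2 translate by (-3, -3, 2): (-1, 4, 3) → (-4, 1, 5)
T3 scale by (1/2, 3/2, -3): (-4, 1, 5) → (-2, 3/2, -15)
T4 shear: x ← x − 2·z: (-2, 3/2, -15) → (28, 3/2, -15)
T5 scale by (3, -1, -3): (28, 3/2, -15) → (84, -3/2, 45)

T(p) = (84, -3/2, 45)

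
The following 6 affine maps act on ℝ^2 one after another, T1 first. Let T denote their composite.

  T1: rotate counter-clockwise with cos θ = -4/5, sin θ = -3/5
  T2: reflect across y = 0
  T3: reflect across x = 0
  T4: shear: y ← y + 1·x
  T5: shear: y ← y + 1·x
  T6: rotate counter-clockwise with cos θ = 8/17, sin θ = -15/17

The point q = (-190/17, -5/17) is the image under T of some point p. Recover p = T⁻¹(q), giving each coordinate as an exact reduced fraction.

p = (-4, 3)

T1 = [-4/5 3/5 0; -3/5 -4/5 0; 0 0 1]
T2·T1 = [-4/5 3/5 0; 3/5 4/5 0; 0 0 1]
T3·…·T1 = [4/5 -3/5 0; 3/5 4/5 0; 0 0 1]
T4·…·T1 = [4/5 -3/5 0; 7/5 1/5 0; 0 0 1]
T5·…·T1 = [4/5 -3/5 0; 11/5 -2/5 0; 0 0 1]
T6·…·T1 = [197/85 -54/85 0; 28/85 29/85 0; 0 0 1]
det M = 1; M⁻¹ = [29/85 54/85 0; -28/85 197/85 0; 0 0 1]
M⁻¹ · (-190/17, -5/17)ᵀ = (-4, 3)ᵀ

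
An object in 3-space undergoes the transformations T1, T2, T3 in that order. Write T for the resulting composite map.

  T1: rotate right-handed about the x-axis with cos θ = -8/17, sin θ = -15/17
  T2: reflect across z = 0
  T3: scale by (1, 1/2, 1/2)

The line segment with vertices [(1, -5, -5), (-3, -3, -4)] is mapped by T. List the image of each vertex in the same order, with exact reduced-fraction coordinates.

image vertices: (1, -35/34, -115/34), (-3, -18/17, -77/34)

T1 rotate right-handed about the x-axis with cos θ = -8/17, sin θ = -15/17: (1, -5, -5) → (1, -35/17, 115/17); (-3, -3, -4) → (-3, -36/17, 77/17)
T2 reflect across z = 0: (1, -35/17, 115/17) → (1, -35/17, -115/17); (-3, -36/17, 77/17) → (-3, -36/17, -77/17)
T3 scale by (1, 1/2, 1/2): (1, -35/17, -115/17) → (1, -35/34, -115/34); (-3, -36/17, -77/17) → (-3, -18/17, -77/34)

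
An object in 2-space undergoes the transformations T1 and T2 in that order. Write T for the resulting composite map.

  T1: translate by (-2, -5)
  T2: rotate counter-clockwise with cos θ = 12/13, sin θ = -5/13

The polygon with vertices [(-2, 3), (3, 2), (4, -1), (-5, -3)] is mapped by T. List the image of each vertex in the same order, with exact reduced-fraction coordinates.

T1 translate by (-2, -5): (-2, 3) → (-4, -2); (3, 2) → (1, -3); (4, -1) → (2, -6); (-5, -3) → (-7, -8)
T2 rotate counter-clockwise with cos θ = 12/13, sin θ = -5/13: (-4, -2) → (-58/13, -4/13); (1, -3) → (-3/13, -41/13); (2, -6) → (-6/13, -82/13); (-7, -8) → (-124/13, -61/13)

image vertices: (-58/13, -4/13), (-3/13, -41/13), (-6/13, -82/13), (-124/13, -61/13)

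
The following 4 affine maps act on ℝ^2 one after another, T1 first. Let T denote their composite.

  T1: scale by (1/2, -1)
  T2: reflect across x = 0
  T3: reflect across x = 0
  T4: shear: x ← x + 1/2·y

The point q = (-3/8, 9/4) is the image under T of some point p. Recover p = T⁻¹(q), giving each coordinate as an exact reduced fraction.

p = (-3, -9/4)

T1 = [1/2 0 0; 0 -1 0; 0 0 1]
T2·T1 = [-1/2 0 0; 0 -1 0; 0 0 1]
T3·…·T1 = [1/2 0 0; 0 -1 0; 0 0 1]
T4·…·T1 = [1/2 -1/2 0; 0 -1 0; 0 0 1]
det M = -1/2; M⁻¹ = [2 -1 0; 0 -1 0; 0 0 1]
M⁻¹ · (-3/8, 9/4)ᵀ = (-3, -9/4)ᵀ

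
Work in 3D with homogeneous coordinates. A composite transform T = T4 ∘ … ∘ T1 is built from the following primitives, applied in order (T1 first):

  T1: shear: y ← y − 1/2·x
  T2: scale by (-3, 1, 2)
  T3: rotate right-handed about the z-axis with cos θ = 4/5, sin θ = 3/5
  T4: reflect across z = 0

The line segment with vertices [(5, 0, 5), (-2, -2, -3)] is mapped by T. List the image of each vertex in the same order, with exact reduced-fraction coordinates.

T1 shear: y ← y − 1/2·x: (5, 0, 5) → (5, -5/2, 5); (-2, -2, -3) → (-2, -1, -3)
T2 scale by (-3, 1, 2): (5, -5/2, 5) → (-15, -5/2, 10); (-2, -1, -3) → (6, -1, -6)
T3 rotate right-handed about the z-axis with cos θ = 4/5, sin θ = 3/5: (-15, -5/2, 10) → (-21/2, -11, 10); (6, -1, -6) → (27/5, 14/5, -6)
T4 reflect across z = 0: (-21/2, -11, 10) → (-21/2, -11, -10); (27/5, 14/5, -6) → (27/5, 14/5, 6)

image vertices: (-21/2, -11, -10), (27/5, 14/5, 6)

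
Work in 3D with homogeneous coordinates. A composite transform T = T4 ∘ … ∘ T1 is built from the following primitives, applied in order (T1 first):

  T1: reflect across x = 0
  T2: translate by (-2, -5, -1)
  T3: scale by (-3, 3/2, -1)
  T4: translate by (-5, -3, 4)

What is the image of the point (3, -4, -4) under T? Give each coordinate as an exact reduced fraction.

T1 reflect across x = 0: (3, -4, -4) → (-3, -4, -4)
T2 translate by (-2, -5, -1): (-3, -4, -4) → (-5, -9, -5)
T3 scale by (-3, 3/2, -1): (-5, -9, -5) → (15, -27/2, 5)
T4 translate by (-5, -3, 4): (15, -27/2, 5) → (10, -33/2, 9)

T(p) = (10, -33/2, 9)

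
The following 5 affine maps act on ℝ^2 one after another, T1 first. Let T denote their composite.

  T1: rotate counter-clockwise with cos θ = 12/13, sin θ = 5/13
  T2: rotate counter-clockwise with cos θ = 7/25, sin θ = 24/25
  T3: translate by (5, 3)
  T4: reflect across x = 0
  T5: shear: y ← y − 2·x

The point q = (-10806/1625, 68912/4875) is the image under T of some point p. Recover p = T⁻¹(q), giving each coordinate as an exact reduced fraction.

p = (-7/3, -7/5)

T1 = [12/13 -5/13 0; 5/13 12/13 0; 0 0 1]
T2·T1 = [-36/325 -323/325 0; 323/325 -36/325 0; 0 0 1]
T3·…·T1 = [-36/325 -323/325 5; 323/325 -36/325 3; 0 0 1]
T4·…·T1 = [36/325 323/325 -5; 323/325 -36/325 3; 0 0 1]
T5·…·T1 = [36/325 323/325 -5; 251/325 -682/325 13; 0 0 1]
det M = -1; M⁻¹ = [682/325 323/325 -789/325; 251/325 -36/325 1723/325; 0 0 1]
M⁻¹ · (-10806/1625, 68912/4875)ᵀ = (-7/3, -7/5)ᵀ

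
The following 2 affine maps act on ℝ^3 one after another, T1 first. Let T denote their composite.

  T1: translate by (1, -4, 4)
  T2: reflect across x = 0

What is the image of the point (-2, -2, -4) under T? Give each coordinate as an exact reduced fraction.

T1 translate by (1, -4, 4): (-2, -2, -4) → (-1, -6, 0)
T2 reflect across x = 0: (-1, -6, 0) → (1, -6, 0)

T(p) = (1, -6, 0)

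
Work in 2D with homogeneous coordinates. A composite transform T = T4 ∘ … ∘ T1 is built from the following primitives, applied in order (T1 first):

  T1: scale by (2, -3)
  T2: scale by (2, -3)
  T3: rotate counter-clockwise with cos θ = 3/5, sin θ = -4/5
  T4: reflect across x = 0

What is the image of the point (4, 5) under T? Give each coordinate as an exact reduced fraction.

T(p) = (-228/5, 71/5)

T1 scale by (2, -3): (4, 5) → (8, -15)
T2 scale by (2, -3): (8, -15) → (16, 45)
T3 rotate counter-clockwise with cos θ = 3/5, sin θ = -4/5: (16, 45) → (228/5, 71/5)
T4 reflect across x = 0: (228/5, 71/5) → (-228/5, 71/5)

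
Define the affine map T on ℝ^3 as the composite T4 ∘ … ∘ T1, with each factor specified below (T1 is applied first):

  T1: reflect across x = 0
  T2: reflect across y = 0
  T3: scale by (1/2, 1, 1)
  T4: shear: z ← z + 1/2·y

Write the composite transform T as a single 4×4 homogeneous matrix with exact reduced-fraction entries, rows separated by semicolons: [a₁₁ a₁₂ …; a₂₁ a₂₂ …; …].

T1 = [-1 0 0 0; 0 1 0 0; 0 0 1 0; 0 0 0 1]
T2·T1 = [-1 0 0 0; 0 -1 0 0; 0 0 1 0; 0 0 0 1]
T3·…·T1 = [-1/2 0 0 0; 0 -1 0 0; 0 0 1 0; 0 0 0 1]
T4·…·T1 = [-1/2 0 0 0; 0 -1 0 0; 0 -1/2 1 0; 0 0 0 1]

T = [-1/2 0 0 0; 0 -1 0 0; 0 -1/2 1 0; 0 0 0 1]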